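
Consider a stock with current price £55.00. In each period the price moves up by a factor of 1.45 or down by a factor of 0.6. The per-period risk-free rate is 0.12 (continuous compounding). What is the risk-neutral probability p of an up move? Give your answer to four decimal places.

p = 0.6206

Risk-neutral probability p = (e^0.12 − 0.6)/(1.45 − 0.6) = 0.5275/0.8500 = 0.6206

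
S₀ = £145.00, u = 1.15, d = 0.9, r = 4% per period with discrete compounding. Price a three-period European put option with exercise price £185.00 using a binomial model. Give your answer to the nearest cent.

Risk-neutral probability p = (1 + 0.04 − 0.9)/(1.15 − 0.9) = 0.1400/0.2500 = 0.5600
Terminal stock prices: S_uuu = 220.5, S_uud = 172.6, S_udd = 135.1, S_ddd = 105.7
Terminal payoffs (K − S): max(-35.53, 0) = 0, max(12.41, 0) = 12.41, max(49.93, 0) = 49.93, max(79.29, 0) = 79.29
Node uu (S = 191.8): V_uu = 1/1.04·[0.5600·0.0000 + 0.4400·12.4138] = 5.2520
Node ud (S = 150.1): V_ud = 1/1.04·[0.5600·12.4138 + 0.4400·49.9325] = 27.8096
Node dd (S = 117.5): V_dd = 1/1.04·[0.5600·49.9325 + 0.4400·79.2950] = 60.4346
Node u (S = 166.8): V_u = 1/1.04·[0.5600·5.2520 + 0.4400·27.8096] = 14.5936
Node d (S = 130.5): V_d = 1/1.04·[0.5600·27.8096 + 0.4400·60.4346] = 40.5429
Node 0 (S = 145): V_0 = 1/1.04·[0.5600·14.5936 + 0.4400·40.5429] = 25.0109

£25.01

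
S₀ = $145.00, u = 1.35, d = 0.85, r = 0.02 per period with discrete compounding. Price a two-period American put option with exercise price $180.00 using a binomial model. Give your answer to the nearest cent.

Risk-neutral probability p = (1 + 0.02 − 0.85)/(1.35 − 0.85) = 0.1700/0.5000 = 0.3400
Terminal stock prices: S_uu = 264.3, S_ud = 166.4, S_dd = 104.8
Terminal payoffs (K − S): max(-84.26, 0) = 0, max(13.61, 0) = 13.61, max(75.24, 0) = 75.24
Node u (S = 195.8): continuation = 1/1.02·[0.3400·0.0000 + 0.6600·13.6125] = 8.8081; exercise value = 0.0000 ≤ continuation, so V_u = 8.8081
Node d (S = 123.2): continuation = 1/1.02·[0.3400·13.6125 + 0.6600·75.2375] = 53.2206; exercise value = 56.7500 > continuation, so V_d = 56.7500 (exercise)
Node 0 (S = 145): continuation = 1/1.02·[0.3400·8.8081 + 0.6600·56.7500] = 39.6566; exercise value = 35.0000 ≤ continuation, so V_0 = 39.6566

$39.66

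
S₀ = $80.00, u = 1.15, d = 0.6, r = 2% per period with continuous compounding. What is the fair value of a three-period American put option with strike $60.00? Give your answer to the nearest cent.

Risk-neutral probability p = (e^0.02 − 0.6)/(1.15 − 0.6) = 0.4202/0.5500 = 0.7640
Terminal stock prices: S_uuu = 121.7, S_uud = 63.48, S_udd = 33.12, S_ddd = 17.28
Terminal payoffs (K − S): max(-61.67, 0) = 0, max(-3.48, 0) = 0, max(26.88, 0) = 26.88, max(42.72, 0) = 42.72
Node uu (S = 105.8): continuation = e^(−0.02)·[0.7640·0.0000 + 0.2360·0.0000] = 0.0000; exercise value = 0.0000 ≤ continuation, so V_uu = 0.0000
Node ud (S = 55.2): continuation = e^(−0.02)·[0.7640·0.0000 + 0.2360·26.8800] = 6.2180; exercise value = 4.8000 ≤ continuation, so V_ud = 6.2180
Node dd (S = 28.8): continuation = e^(−0.02)·[0.7640·26.8800 + 0.2360·42.7200] = 30.0119; exercise value = 31.2000 > continuation, so V_dd = 31.2000 (exercise)
Node u (S = 92): continuation = e^(−0.02)·[0.7640·0.0000 + 0.2360·6.2180] = 1.4384; exercise value = 0.0000 ≤ continuation, so V_u = 1.4384
Node d (S = 48): continuation = e^(−0.02)·[0.7640·6.2180 + 0.2360·31.2000] = 11.8738; exercise value = 12.0000 > continuation, so V_d = 12.0000 (exercise)
Node 0 (S = 80): continuation = e^(−0.02)·[0.7640·1.4384 + 0.2360·12.0000] = 3.8531; exercise value = 0.0000 ≤ continuation, so V_0 = 3.8531

$3.85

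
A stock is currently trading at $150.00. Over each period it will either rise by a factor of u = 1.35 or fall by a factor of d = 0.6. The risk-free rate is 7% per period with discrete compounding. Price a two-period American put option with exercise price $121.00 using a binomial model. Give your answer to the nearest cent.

$10.82

Risk-neutral probability p = (1 + 0.07 − 0.6)/(1.35 − 0.6) = 0.4700/0.7500 = 0.6267
Terminal stock prices: S_uu = 273.4, S_ud = 121.5, S_dd = 54
Terminal payoffs (K − S): max(-152.4, 0) = 0, max(-0.5, 0) = 0, max(67, 0) = 67
Node u (S = 202.5): continuation = 1/1.07·[0.6267·0.0000 + 0.3733·0.0000] = 0.0000; exercise value = 0.0000 ≤ continuation, so V_u = 0.0000
Node d (S = 90): continuation = 1/1.07·[0.6267·0.0000 + 0.3733·67.0000] = 23.3769; exercise value = 31.0000 > continuation, so V_d = 31.0000 (exercise)
Node 0 (S = 150): continuation = 1/1.07·[0.6267·0.0000 + 0.3733·31.0000] = 10.8162; exercise value = 0.0000 ≤ continuation, so V_0 = 10.8162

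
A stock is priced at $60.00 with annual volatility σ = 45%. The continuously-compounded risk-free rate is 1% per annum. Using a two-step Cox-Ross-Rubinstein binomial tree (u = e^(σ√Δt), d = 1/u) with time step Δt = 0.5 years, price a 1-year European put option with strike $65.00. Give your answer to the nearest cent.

CRR parameters: u = e^(σ√Δt) = e^(0.45·√0.5) = 1.3746, d = 1/u = 0.7275
Per-period rate: rΔt = 0.01·0.5 = 0.005, so R = e^0.005 = 1.0050
Risk-neutral probability p = (e^0.005 − 0.7275)/(1.3746 − 0.7275) = 0.2776/0.6472 = 0.4289
Terminal stock prices: S_uu = 113.4, S_ud = 60, S_dd = 31.75
Terminal payoffs (K − S): max(-48.38, 0) = 0, max(5, 0) = 5, max(33.25, 0) = 33.25
Node u (S = 82.48): V_u = e^(−0.005)·[0.4289·0.0000 + 0.5711·5.0000] = 2.8415
Node d (S = 43.65): V_d = e^(−0.005)·[0.4289·5.0000 + 0.5711·33.2482] = 21.0283
Node 0 (S = 60): V_0 = e^(−0.005)·[0.4289·2.8415 + 0.5711·21.0283] = 13.1627

$13.16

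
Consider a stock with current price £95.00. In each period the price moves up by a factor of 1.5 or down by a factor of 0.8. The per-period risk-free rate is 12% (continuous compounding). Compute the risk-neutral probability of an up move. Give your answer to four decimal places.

p = 0.4679

Risk-neutral probability p = (e^0.12 − 0.8)/(1.5 − 0.8) = 0.3275/0.7000 = 0.4679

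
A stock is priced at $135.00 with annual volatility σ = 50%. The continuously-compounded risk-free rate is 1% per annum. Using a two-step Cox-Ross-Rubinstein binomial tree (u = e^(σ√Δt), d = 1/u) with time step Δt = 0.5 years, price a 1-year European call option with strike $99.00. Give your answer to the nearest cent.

$47.81

CRR parameters: u = e^(σ√Δt) = e^(0.5·√0.5) = 1.4241, d = 1/u = 0.7022
Per-period rate: rΔt = 0.01·0.5 = 0.005, so R = e^0.005 = 1.0050
Risk-neutral probability p = (e^0.005 − 0.7022)/(1.4241 − 0.7022) = 0.3028/0.7219 = 0.4195
Terminal stock prices: S_uu = 273.8, S_ud = 135, S_dd = 66.56
Terminal payoffs (S − K): max(174.8, 0) = 174.8, max(36, 0) = 36, max(-32.44, 0) = 0
Node u (S = 192.3): V_u = e^(−0.005)·[0.4195·174.7955 + 0.5805·36.0000] = 93.7498
Node d (S = 94.8): V_d = e^(−0.005)·[0.4195·36.0000 + 0.5805·0.0000] = 15.0254
Node 0 (S = 135): V_0 = e^(−0.005)·[0.4195·93.7498 + 0.5805·15.0254] = 47.8078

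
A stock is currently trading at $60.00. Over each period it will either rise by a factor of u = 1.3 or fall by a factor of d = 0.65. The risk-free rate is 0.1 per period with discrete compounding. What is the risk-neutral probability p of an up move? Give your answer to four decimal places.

p = 0.6923

Risk-neutral probability p = (1 + 0.1 − 0.65)/(1.3 − 0.65) = 0.4500/0.6500 = 0.6923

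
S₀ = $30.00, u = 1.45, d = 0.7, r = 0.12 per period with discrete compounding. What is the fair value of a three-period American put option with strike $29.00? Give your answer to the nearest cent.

Risk-neutral probability p = (1 + 0.12 − 0.7)/(1.45 − 0.7) = 0.4200/0.7500 = 0.5600
Terminal stock prices: S_uuu = 91.46, S_uud = 44.15, S_udd = 21.31, S_ddd = 10.29
Terminal payoffs (K − S): max(-62.46, 0) = 0, max(-15.15, 0) = 0, max(7.685, 0) = 7.685, max(18.71, 0) = 18.71
Node uu (S = 63.08): continuation = 1/1.12·[0.5600·0.0000 + 0.4400·0.0000] = 0.0000; exercise value = 0.0000 ≤ continuation, so V_uu = 0.0000
Node ud (S = 30.45): continuation = 1/1.12·[0.5600·0.0000 + 0.4400·7.6850] = 3.0191; exercise value = 0.0000 ≤ continuation, so V_ud = 3.0191
Node dd (S = 14.7): continuation = 1/1.12·[0.5600·7.6850 + 0.4400·18.7100] = 11.1929; exercise value = 14.3000 > continuation, so V_dd = 14.3000 (exercise)
Node u (S = 43.5): continuation = 1/1.12·[0.5600·0.0000 + 0.4400·3.0191] = 1.1861; exercise value = 0.0000 ≤ continuation, so V_u = 1.1861
Node d (S = 21): continuation = 1/1.12·[0.5600·3.0191 + 0.4400·14.3000] = 7.1274; exercise value = 8.0000 > continuation, so V_d = 8.0000 (exercise)
Node 0 (S = 30): continuation = 1/1.12·[0.5600·1.1861 + 0.4400·8.0000] = 3.7359; exercise value = 0.0000 ≤ continuation, so V_0 = 3.7359

$3.74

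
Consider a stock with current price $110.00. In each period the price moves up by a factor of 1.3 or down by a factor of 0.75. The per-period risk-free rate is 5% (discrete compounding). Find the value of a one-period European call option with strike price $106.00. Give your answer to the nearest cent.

Risk-neutral probability p = (1 + 0.05 − 0.75)/(1.3 − 0.75) = 0.3000/0.5500 = 0.5455
Terminal stock prices: S_u = 143, S_d = 82.5
Terminal payoffs (S − K): max(37, 0) = 37, max(-23.5, 0) = 0
Node 0 (S = 110): V_0 = 1/1.05·[0.5455·37.0000 + 0.4545·0.0000] = 19.2208

$19.22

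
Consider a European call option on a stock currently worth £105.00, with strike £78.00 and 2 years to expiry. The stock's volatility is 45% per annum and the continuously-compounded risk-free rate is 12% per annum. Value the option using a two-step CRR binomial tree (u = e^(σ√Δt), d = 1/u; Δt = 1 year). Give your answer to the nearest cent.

CRR parameters: u = e^(σ√Δt) = e^(0.45·√1) = 1.5683, d = 1/u = 0.6376
Per-period rate: rΔt = 0.12·1 = 0.12, so R = e^0.12 = 1.1275
Risk-neutral probability p = (e^0.12 − 0.6376)/(1.5683 − 0.6376) = 0.4899/0.9307 = 0.5264
Terminal stock prices: S_uu = 258.3, S_ud = 105, S_dd = 42.69
Terminal payoffs (S − K): max(180.3, 0) = 180.3, max(27, 0) = 27, max(-35.31, 0) = 0
Node u (S = 164.7): V_u = e^(−0.12)·[0.5264·180.2583 + 0.4736·27.0000] = 95.4930
Node d (S = 66.95): V_d = e^(−0.12)·[0.5264·27.0000 + 0.4736·0.0000] = 12.6045
Node 0 (S = 105): V_0 = e^(−0.12)·[0.5264·95.4930 + 0.4736·12.6045] = 49.8743

£49.87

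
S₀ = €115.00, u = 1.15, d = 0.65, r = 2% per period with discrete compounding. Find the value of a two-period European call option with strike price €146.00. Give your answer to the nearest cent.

€3.20

Risk-neutral probability p = (1 + 0.02 − 0.65)/(1.15 − 0.65) = 0.3700/0.5000 = 0.7400
Terminal stock prices: S_uu = 152.1, S_ud = 85.96, S_dd = 48.59
Terminal payoffs (S − K): max(6.087, 0) = 6.087, max(-60.04, 0) = 0, max(-97.41, 0) = 0
Node u (S = 132.2): V_u = 1/1.02·[0.7400·6.0875 + 0.2600·0.0000] = 4.4164
Node d (S = 74.75): V_d = 1/1.02·[0.7400·0.0000 + 0.2600·0.0000] = 0.0000
Node 0 (S = 115): V_0 = 1/1.02·[0.7400·4.4164 + 0.2600·0.0000] = 3.2041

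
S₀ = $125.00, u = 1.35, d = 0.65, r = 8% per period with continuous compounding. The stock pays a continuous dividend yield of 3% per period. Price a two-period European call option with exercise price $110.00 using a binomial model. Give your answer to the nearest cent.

Per-period risk-free factor R = e^0.08 = 1.0833; dividend-adjusted growth = e^(0.08−0.03) = 1.0513.
Risk-neutral probability p = (1.0513 − 0.65)/(1.35 − 0.65) = 0.4013/0.7000 = 0.5732
Terminal stock prices: S_uu = 227.8, S_ud = 109.7, S_dd = 52.81
Terminal payoffs (S − K): max(117.8, 0) = 117.8, max(-0.3125, 0) = 0, max(-57.19, 0) = 0
Node u (S = 168.8): V_u = e^(−0.08)·[0.5732·117.8125 + 0.4268·0.0000] = 62.3430
Node d (S = 81.25): V_d = e^(−0.08)·[0.5732·0.0000 + 0.4268·0.0000] = 0.0000
Node 0 (S = 125): V_0 = e^(−0.08)·[0.5732·62.3430 + 0.4268·0.0000] = 32.9901

$32.99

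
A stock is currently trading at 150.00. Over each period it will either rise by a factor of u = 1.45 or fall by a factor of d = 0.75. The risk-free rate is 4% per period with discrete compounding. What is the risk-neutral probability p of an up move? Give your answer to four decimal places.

p = 0.4143

Risk-neutral probability p = (1 + 0.04 − 0.75)/(1.45 − 0.75) = 0.2900/0.7000 = 0.4143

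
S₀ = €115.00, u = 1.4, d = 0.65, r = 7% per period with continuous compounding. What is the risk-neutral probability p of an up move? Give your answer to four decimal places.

p = 0.5633

Risk-neutral probability p = (e^0.07 − 0.65)/(1.4 − 0.65) = 0.4225/0.7500 = 0.5633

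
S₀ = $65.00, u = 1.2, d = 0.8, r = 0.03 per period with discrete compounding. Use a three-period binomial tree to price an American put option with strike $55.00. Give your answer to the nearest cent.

Risk-neutral probability p = (1 + 0.03 − 0.8)/(1.2 − 0.8) = 0.2300/0.4000 = 0.5750
Terminal stock prices: S_uuu = 112.3, S_uud = 74.88, S_udd = 49.92, S_ddd = 33.28
Terminal payoffs (K − S): max(-57.32, 0) = 0, max(-19.88, 0) = 0, max(5.08, 0) = 5.08, max(21.72, 0) = 21.72
Node uu (S = 93.6): continuation = 1/1.03·[0.5750·0.0000 + 0.4250·0.0000] = 0.0000; exercise value = 0.0000 ≤ continuation, so V_uu = 0.0000
Node ud (S = 62.4): continuation = 1/1.03·[0.5750·0.0000 + 0.4250·5.0800] = 2.0961; exercise value = 0.0000 ≤ continuation, so V_ud = 2.0961
Node dd (S = 41.6): continuation = 1/1.03·[0.5750·5.0800 + 0.4250·21.7200] = 11.7981; exercise value = 13.4000 > continuation, so V_dd = 13.4000 (exercise)
Node u (S = 78): continuation = 1/1.03·[0.5750·0.0000 + 0.4250·2.0961] = 0.8649; exercise value = 0.0000 ≤ continuation, so V_u = 0.8649
Node d (S = 52): continuation = 1/1.03·[0.5750·2.0961 + 0.4250·13.4000] = 6.6993; exercise value = 3.0000 ≤ continuation, so V_d = 6.6993
Node 0 (S = 65): continuation = 1/1.03·[0.5750·0.8649 + 0.4250·6.6993] = 3.2471; exercise value = 0.0000 ≤ continuation, so V_0 = 3.2471

$3.25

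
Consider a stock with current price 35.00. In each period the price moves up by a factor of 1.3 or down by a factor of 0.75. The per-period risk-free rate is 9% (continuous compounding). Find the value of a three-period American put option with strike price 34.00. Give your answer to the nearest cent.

Risk-neutral probability p = (e^0.09 − 0.75)/(1.3 − 0.75) = 0.3442/0.5500 = 0.6258
Terminal stock prices: S_uuu = 76.89, S_uud = 44.36, S_udd = 25.59, S_ddd = 14.77
Terminal payoffs (K − S): max(-42.89, 0) = 0, max(-10.36, 0) = 0, max(8.406, 0) = 8.406, max(19.23, 0) = 19.23
Node uu (S = 59.15): continuation = e^(−0.09)·[0.6258·0.0000 + 0.3742·0.0000] = 0.0000; exercise value = 0.0000 ≤ continuation, so V_uu = 0.0000
Node ud (S = 34.12): continuation = e^(−0.09)·[0.6258·0.0000 + 0.3742·8.4062] = 2.8751; exercise value = 0.0000 ≤ continuation, so V_ud = 2.8751
Node dd (S = 19.69): continuation = e^(−0.09)·[0.6258·8.4062 + 0.3742·19.2344] = 11.3862; exercise value = 14.3125 > continuation, so V_dd = 14.3125 (exercise)
Node u (S = 45.5): continuation = e^(−0.09)·[0.6258·0.0000 + 0.3742·2.8751] = 0.9833; exercise value = 0.0000 ≤ continuation, so V_u = 0.9833
Node d (S = 26.25): continuation = e^(−0.09)·[0.6258·2.8751 + 0.3742·14.3125] = 6.5395; exercise value = 7.7500 > continuation, so V_d = 7.7500 (exercise)
Node 0 (S = 35): continuation = e^(−0.09)·[0.6258·0.9833 + 0.3742·7.7500] = 3.2130; exercise value = 0.0000 ≤ continuation, so V_0 = 3.2130

3.21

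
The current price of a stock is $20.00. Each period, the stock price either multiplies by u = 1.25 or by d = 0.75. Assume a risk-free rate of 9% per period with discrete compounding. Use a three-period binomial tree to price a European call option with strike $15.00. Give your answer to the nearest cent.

$8.73

Risk-neutral probability p = (1 + 0.09 − 0.75)/(1.25 − 0.75) = 0.3400/0.5000 = 0.6800
Terminal stock prices: S_uuu = 39.06, S_uud = 23.44, S_udd = 14.06, S_ddd = 8.438
Terminal payoffs (S − K): max(24.06, 0) = 24.06, max(8.438, 0) = 8.438, max(-0.9375, 0) = 0, max(-6.562, 0) = 0
Node uu (S = 31.25): V_uu = 1/1.09·[0.6800·24.0625 + 0.3200·8.4375] = 17.4885
Node ud (S = 18.75): V_ud = 1/1.09·[0.6800·8.4375 + 0.3200·0.0000] = 5.2638
Node dd (S = 11.25): V_dd = 1/1.09·[0.6800·0.0000 + 0.3200·0.0000] = 0.0000
Node u (S = 25): V_u = 1/1.09·[0.6800·17.4885 + 0.3200·5.2638] = 12.4556
Node d (S = 15): V_d = 1/1.09·[0.6800·5.2638 + 0.3200·0.0000] = 3.2838
Node 0 (S = 20): V_0 = 1/1.09·[0.6800·12.4556 + 0.3200·3.2838] = 8.7345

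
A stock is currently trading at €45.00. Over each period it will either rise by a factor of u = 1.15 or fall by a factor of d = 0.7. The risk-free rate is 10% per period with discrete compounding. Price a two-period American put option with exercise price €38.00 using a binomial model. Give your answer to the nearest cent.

€0.80

Risk-neutral probability p = (1 + 0.1 − 0.7)/(1.15 − 0.7) = 0.4000/0.4500 = 0.8889
Terminal stock prices: S_uu = 59.51, S_ud = 36.22, S_dd = 22.05
Terminal payoffs (K − S): max(-21.51, 0) = 0, max(1.775, 0) = 1.775, max(15.95, 0) = 15.95
Node u (S = 51.75): continuation = 1/1.1·[0.8889·0.0000 + 0.1111·1.7750] = 0.1793; exercise value = 0.0000 ≤ continuation, so V_u = 0.1793
Node d (S = 31.5): continuation = 1/1.1·[0.8889·1.7750 + 0.1111·15.9500] = 3.0455; exercise value = 6.5000 > continuation, so V_d = 6.5000 (exercise)
Node 0 (S = 45): continuation = 1/1.1·[0.8889·0.1793 + 0.1111·6.5000] = 0.8014; exercise value = 0.0000 ≤ continuation, so V_0 = 0.8014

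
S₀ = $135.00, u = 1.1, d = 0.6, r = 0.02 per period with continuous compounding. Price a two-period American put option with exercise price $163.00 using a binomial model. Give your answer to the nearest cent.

$28.00

Risk-neutral probability p = (e^0.02 − 0.6)/(1.1 − 0.6) = 0.4202/0.5000 = 0.8404
Terminal stock prices: S_uu = 163.4, S_ud = 89.1, S_dd = 48.6
Terminal payoffs (K − S): max(-0.35, 0) = 0, max(73.9, 0) = 73.9, max(114.4, 0) = 114.4
Node u (S = 148.5): continuation = e^(−0.02)·[0.8404·0.0000 + 0.1596·73.9000] = 11.5607; exercise value = 14.5000 > continuation, so V_u = 14.5000 (exercise)
Node d (S = 81): continuation = e^(−0.02)·[0.8404·73.9000 + 0.1596·114.4000] = 78.7724; exercise value = 82.0000 > continuation, so V_d = 82.0000 (exercise)
Node 0 (S = 135): continuation = e^(−0.02)·[0.8404·14.5000 + 0.1596·82.0000] = 24.7724; exercise value = 28.0000 > continuation, so V_0 = 28.0000 (exercise)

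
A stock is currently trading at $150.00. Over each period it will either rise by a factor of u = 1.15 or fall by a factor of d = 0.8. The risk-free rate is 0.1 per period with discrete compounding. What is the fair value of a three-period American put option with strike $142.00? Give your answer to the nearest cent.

$3.27

Risk-neutral probability p = (1 + 0.1 − 0.8)/(1.15 − 0.8) = 0.3000/0.3500 = 0.8571
Terminal stock prices: S_uuu = 228.1, S_uud = 158.7, S_udd = 110.4, S_ddd = 76.8
Terminal payoffs (K − S): max(-86.13, 0) = 0, max(-16.7, 0) = 0, max(31.6, 0) = 31.6, max(65.2, 0) = 65.2
Node uu (S = 198.4): continuation = 1/1.1·[0.8571·0.0000 + 0.1429·0.0000] = 0.0000; exercise value = 0.0000 ≤ continuation, so V_uu = 0.0000
Node ud (S = 138): continuation = 1/1.1·[0.8571·0.0000 + 0.1429·31.6000] = 4.1039; exercise value = 4.0000 ≤ continuation, so V_ud = 4.1039
Node dd (S = 96): continuation = 1/1.1·[0.8571·31.6000 + 0.1429·65.2000] = 33.0909; exercise value = 46.0000 > continuation, so V_dd = 46.0000 (exercise)
Node u (S = 172.5): continuation = 1/1.1·[0.8571·0.0000 + 0.1429·4.1039] = 0.5330; exercise value = 0.0000 ≤ continuation, so V_u = 0.5330
Node d (S = 120): continuation = 1/1.1·[0.8571·4.1039 + 0.1429·46.0000] = 9.1719; exercise value = 22.0000 > continuation, so V_d = 22.0000 (exercise)
Node 0 (S = 150): continuation = 1/1.1·[0.8571·0.5330 + 0.1429·22.0000] = 3.2724; exercise value = 0.0000 ≤ continuation, so V_0 = 3.2724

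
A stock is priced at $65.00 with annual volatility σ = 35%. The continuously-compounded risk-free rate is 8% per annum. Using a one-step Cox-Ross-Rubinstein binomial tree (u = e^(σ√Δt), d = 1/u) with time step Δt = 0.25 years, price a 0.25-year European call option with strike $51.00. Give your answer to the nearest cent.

CRR parameters: u = e^(σ√Δt) = e^(0.35·√0.25) = 1.1912, d = 1/u = 0.8395
Per-period rate: rΔt = 0.08·0.25 = 0.02, so R = e^0.02 = 1.0202
Risk-neutral probability p = (e^0.02 − 0.8395)/(1.1912 − 0.8395) = 0.1807/0.3518 = 0.5138
Terminal stock prices: S_u = 77.43, S_d = 54.56
Terminal payoffs (S − K): max(26.43, 0) = 26.43, max(3.565, 0) = 3.565
Node 0 (S = 65): V_0 = e^(−0.02)·[0.5138·26.4310 + 0.4862·3.5647] = 15.0099

$15.01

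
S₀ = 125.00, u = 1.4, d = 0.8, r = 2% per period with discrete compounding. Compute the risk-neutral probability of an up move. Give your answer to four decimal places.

Risk-neutral probability p = (1 + 0.02 − 0.8)/(1.4 − 0.8) = 0.2200/0.6000 = 0.3667

p = 0.3667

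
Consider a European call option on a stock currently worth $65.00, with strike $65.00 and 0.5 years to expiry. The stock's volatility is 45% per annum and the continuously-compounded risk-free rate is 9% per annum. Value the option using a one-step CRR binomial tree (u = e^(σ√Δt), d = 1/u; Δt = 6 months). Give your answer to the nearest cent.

$11.46

CRR parameters: u = e^(σ√Δt) = e^(0.45·√0.5) = 1.3746, d = 1/u = 0.7275
Per-period rate: rΔt = 0.09·0.5 = 0.045, so R = e^0.045 = 1.0460
Risk-neutral probability p = (e^0.045 − 0.7275)/(1.3746 − 0.7275) = 0.3186/0.6472 = 0.4922
Terminal stock prices: S_u = 89.35, S_d = 47.28
Terminal payoffs (S − K): max(24.35, 0) = 24.35, max(-17.72, 0) = 0
Node 0 (S = 65): V_0 = e^(−0.045)·[0.4922·24.3522 + 0.5078·0.0000] = 11.4595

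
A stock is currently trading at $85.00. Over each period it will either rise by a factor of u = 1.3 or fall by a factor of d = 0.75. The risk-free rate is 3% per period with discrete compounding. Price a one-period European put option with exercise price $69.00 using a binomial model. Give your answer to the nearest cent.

Risk-neutral probability p = (1 + 0.03 − 0.75)/(1.3 − 0.75) = 0.2800/0.5500 = 0.5091
Terminal stock prices: S_u = 110.5, S_d = 63.75
Terminal payoffs (K − S): max(-41.5, 0) = 0, max(5.25, 0) = 5.25
Node 0 (S = 85): V_0 = 1/1.03·[0.5091·0.0000 + 0.4909·5.2500] = 2.5022

$2.50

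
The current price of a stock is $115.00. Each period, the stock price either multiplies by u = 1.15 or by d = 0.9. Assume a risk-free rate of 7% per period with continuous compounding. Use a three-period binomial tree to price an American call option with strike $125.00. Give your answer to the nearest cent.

$17.55

Risk-neutral probability p = (e^0.07 − 0.9)/(1.15 − 0.9) = 0.1725/0.2500 = 0.6900
Terminal stock prices: S_uuu = 174.9, S_uud = 136.9, S_udd = 107.1, S_ddd = 83.84
Terminal payoffs (S − K): max(49.9, 0) = 49.9, max(11.88, 0) = 11.88, max(-17.88, 0) = 0, max(-41.16, 0) = 0
Node uu (S = 152.1): continuation = e^(−0.07)·[0.6900·49.9006 + 0.3100·11.8787] = 35.5383; exercise value = 27.0875 ≤ continuation, so V_uu = 35.5383
Node ud (S = 119): continuation = e^(−0.07)·[0.6900·11.8787 + 0.3100·0.0000] = 7.6426; exercise value = 0.0000 ≤ continuation, so V_ud = 7.6426
Node dd (S = 93.15): continuation = e^(−0.07)·[0.6900·0.0000 + 0.3100·0.0000] = 0.0000; exercise value = 0.0000 ≤ continuation, so V_dd = 0.0000
Node u (S = 132.2): continuation = e^(−0.07)·[0.6900·35.5383 + 0.3100·7.6426] = 25.0735; exercise value = 7.2500 ≤ continuation, so V_u = 25.0735
Node d (S = 103.5): continuation = e^(−0.07)·[0.6900·7.6426 + 0.3100·0.0000] = 4.9171; exercise value = 0.0000 ≤ continuation, so V_d = 4.9171
Node 0 (S = 115): continuation = e^(−0.07)·[0.6900·25.0735 + 0.3100·4.9171] = 17.5529; exercise value = 0.0000 ≤ continuation, so V_0 = 17.5529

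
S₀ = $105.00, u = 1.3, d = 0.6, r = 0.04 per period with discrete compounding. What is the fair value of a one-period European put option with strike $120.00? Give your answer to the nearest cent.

Risk-neutral probability p = (1 + 0.04 − 0.6)/(1.3 − 0.6) = 0.4400/0.7000 = 0.6286
Terminal stock prices: S_u = 136.5, S_d = 63
Terminal payoffs (K − S): max(-16.5, 0) = 0, max(57, 0) = 57
Node 0 (S = 105): V_0 = 1/1.04·[0.6286·0.0000 + 0.3714·57.0000] = 20.3571

$20.36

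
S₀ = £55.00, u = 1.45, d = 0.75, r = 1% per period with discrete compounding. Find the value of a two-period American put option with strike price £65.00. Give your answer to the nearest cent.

£15.97

Risk-neutral probability p = (1 + 0.01 − 0.75)/(1.45 − 0.75) = 0.2600/0.7000 = 0.3714
Terminal stock prices: S_uu = 115.6, S_ud = 59.81, S_dd = 30.94
Terminal payoffs (K − S): max(-50.64, 0) = 0, max(5.188, 0) = 5.188, max(34.06, 0) = 34.06
Node u (S = 79.75): continuation = 1/1.01·[0.3714·0.0000 + 0.6286·5.1875] = 3.2284; exercise value = 0.0000 ≤ continuation, so V_u = 3.2284
Node d (S = 41.25): continuation = 1/1.01·[0.3714·5.1875 + 0.6286·34.0625] = 23.1064; exercise value = 23.7500 > continuation, so V_d = 23.7500 (exercise)
Node 0 (S = 55): continuation = 1/1.01·[0.3714·3.2284 + 0.6286·23.7500] = 15.9680; exercise value = 10.0000 ≤ continuation, so V_0 = 15.9680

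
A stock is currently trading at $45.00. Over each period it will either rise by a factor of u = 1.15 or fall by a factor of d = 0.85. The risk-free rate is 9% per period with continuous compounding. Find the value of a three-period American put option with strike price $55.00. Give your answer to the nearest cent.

$10.00

Risk-neutral probability p = (e^0.09 − 0.85)/(1.15 − 0.85) = 0.2442/0.3000 = 0.8139
Terminal stock prices: S_uuu = 68.44, S_uud = 50.59, S_udd = 37.39, S_ddd = 27.64
Terminal payoffs (K − S): max(-13.44, 0) = 0, max(4.414, 0) = 4.414, max(17.61, 0) = 17.61, max(27.36, 0) = 27.36
Node uu (S = 59.51): continuation = e^(−0.09)·[0.8139·0.0000 + 0.1861·4.4144] = 0.7508; exercise value = 0.0000 ≤ continuation, so V_uu = 0.7508
Node ud (S = 43.99): continuation = e^(−0.09)·[0.8139·4.4144 + 0.1861·17.6106] = 6.2787; exercise value = 11.0125 > continuation, so V_ud = 11.0125 (exercise)
Node dd (S = 32.51): continuation = e^(−0.09)·[0.8139·17.6106 + 0.1861·27.3644] = 17.7537; exercise value = 22.4875 > continuation, so V_dd = 22.4875 (exercise)
Node u (S = 51.75): continuation = e^(−0.09)·[0.8139·0.7508 + 0.1861·11.0125] = 2.4313; exercise value = 3.2500 > continuation, so V_u = 3.2500 (exercise)
Node d (S = 38.25): continuation = e^(−0.09)·[0.8139·11.0125 + 0.1861·22.4875] = 12.0162; exercise value = 16.7500 > continuation, so V_d = 16.7500 (exercise)
Node 0 (S = 45): continuation = e^(−0.09)·[0.8139·3.2500 + 0.1861·16.7500] = 5.2662; exercise value = 10.0000 > continuation, so V_0 = 10.0000 (exercise)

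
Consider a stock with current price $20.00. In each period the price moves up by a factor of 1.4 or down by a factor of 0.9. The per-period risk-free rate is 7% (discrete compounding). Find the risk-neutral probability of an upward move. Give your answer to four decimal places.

Risk-neutral probability p = (1 + 0.07 − 0.9)/(1.4 − 0.9) = 0.1700/0.5000 = 0.3400

p = 0.3400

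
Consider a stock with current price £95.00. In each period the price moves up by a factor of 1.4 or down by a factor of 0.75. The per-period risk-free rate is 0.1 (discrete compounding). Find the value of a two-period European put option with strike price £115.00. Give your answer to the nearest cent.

Risk-neutral probability p = (1 + 0.1 − 0.75)/(1.4 − 0.75) = 0.3500/0.6500 = 0.5385
Terminal stock prices: S_uu = 186.2, S_ud = 99.75, S_dd = 53.44
Terminal payoffs (K − S): max(-71.2, 0) = 0, max(15.25, 0) = 15.25, max(61.56, 0) = 61.56
Node u (S = 133): V_u = 1/1.1·[0.5385·0.0000 + 0.4615·15.2500] = 6.3986
Node d (S = 71.25): V_d = 1/1.1·[0.5385·15.2500 + 0.4615·61.5625] = 33.2955
Node 0 (S = 95): V_0 = 1/1.1·[0.5385·6.3986 + 0.4615·33.2955] = 17.1023

£17.10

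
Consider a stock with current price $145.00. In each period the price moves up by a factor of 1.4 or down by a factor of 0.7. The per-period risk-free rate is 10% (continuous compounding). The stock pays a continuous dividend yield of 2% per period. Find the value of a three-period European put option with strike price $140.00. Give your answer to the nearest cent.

$16.29

Per-period risk-free factor R = e^0.1 = 1.1052; dividend-adjusted growth = e^(0.1−0.02) = 1.0833.
Risk-neutral probability p = (1.0833 − 0.7)/(1.4 − 0.7) = 0.3833/0.7000 = 0.5476
Terminal stock prices: S_uuu = 397.9, S_uud = 198.9, S_udd = 99.47, S_ddd = 49.73
Terminal payoffs (K − S): max(-257.9, 0) = 0, max(-58.94, 0) = 0, max(40.53, 0) = 40.53, max(90.27, 0) = 90.27
Node uu (S = 284.2): V_uu = e^(−0.1)·[0.5476·0.0000 + 0.4524·0.0000] = 0.0000
Node ud (S = 142.1): V_ud = e^(−0.1)·[0.5476·0.0000 + 0.4524·40.5300] = 16.5926
Node dd (S = 71.05): V_dd = e^(−0.1)·[0.5476·40.5300 + 0.4524·90.2650] = 57.0341
Node u (S = 203): V_u = e^(−0.1)·[0.5476·0.0000 + 0.4524·16.5926] = 6.7929
Node d (S = 101.5): V_d = e^(−0.1)·[0.5476·16.5926 + 0.4524·57.0341] = 31.5700
Node 0 (S = 145): V_0 = e^(−0.1)·[0.5476·6.7929 + 0.4524·31.5700] = 16.2900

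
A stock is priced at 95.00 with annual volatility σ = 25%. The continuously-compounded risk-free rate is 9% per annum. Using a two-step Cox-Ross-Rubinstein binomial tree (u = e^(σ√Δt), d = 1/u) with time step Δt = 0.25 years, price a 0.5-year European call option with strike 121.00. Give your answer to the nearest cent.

CRR parameters: u = e^(σ√Δt) = e^(0.25·√0.25) = 1.1331, d = 1/u = 0.8825
Per-period rate: rΔt = 0.09·0.25 = 0.0225, so R = e^0.0225 = 1.0228
Risk-neutral probability p = (e^0.0225 − 0.8825)/(1.1331 − 0.8825) = 0.1403/0.2507 = 0.5596
Terminal stock prices: S_uu = 122, S_ud = 95, S_dd = 73.99
Terminal payoffs (S − K): max(0.9824, 0) = 0.9824, max(-26, 0) = 0, max(-47.01, 0) = 0
Node u (S = 107.6): V_u = e^(−0.0225)·[0.5596·0.9824 + 0.4404·0.0000] = 0.5375
Node d (S = 83.84): V_d = e^(−0.0225)·[0.5596·0.0000 + 0.4404·0.0000] = 0.0000
Node 0 (S = 95): V_0 = e^(−0.0225)·[0.5596·0.5375 + 0.4404·0.0000] = 0.2941

0.29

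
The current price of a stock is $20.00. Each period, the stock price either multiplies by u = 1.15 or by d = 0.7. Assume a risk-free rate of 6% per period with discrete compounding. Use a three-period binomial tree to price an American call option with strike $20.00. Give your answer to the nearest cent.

Risk-neutral probability p = (1 + 0.06 − 0.7)/(1.15 − 0.7) = 0.3600/0.4500 = 0.8000
Terminal stock prices: S_uuu = 30.42, S_uud = 18.51, S_udd = 11.27, S_ddd = 6.86
Terminal payoffs (S − K): max(10.42, 0) = 10.42, max(-1.485, 0) = 0, max(-8.73, 0) = 0, max(-13.14, 0) = 0
Node uu (S = 26.45): continuation = 1/1.06·[0.8000·10.4175 + 0.2000·0.0000] = 7.8623; exercise value = 6.4500 ≤ continuation, so V_uu = 7.8623
Node ud (S = 16.1): continuation = 1/1.06·[0.8000·0.0000 + 0.2000·0.0000] = 0.0000; exercise value = 0.0000 ≤ continuation, so V_ud = 0.0000
Node dd (S = 9.8): continuation = 1/1.06·[0.8000·0.0000 + 0.2000·0.0000] = 0.0000; exercise value = 0.0000 ≤ continuation, so V_dd = 0.0000
Node u (S = 23): continuation = 1/1.06·[0.8000·7.8623 + 0.2000·0.0000] = 5.9338; exercise value = 3.0000 ≤ continuation, so V_u = 5.9338
Node d (S = 14): continuation = 1/1.06·[0.8000·0.0000 + 0.2000·0.0000] = 0.0000; exercise value = 0.0000 ≤ continuation, so V_d = 0.0000
Node 0 (S = 20): continuation = 1/1.06·[0.8000·5.9338 + 0.2000·0.0000] = 4.4783; exercise value = 0.0000 ≤ continuation, so V_0 = 4.4783

$4.48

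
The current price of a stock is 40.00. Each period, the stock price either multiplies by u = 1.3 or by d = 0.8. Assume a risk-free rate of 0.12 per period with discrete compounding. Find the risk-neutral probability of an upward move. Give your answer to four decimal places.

p = 0.6400

Risk-neutral probability p = (1 + 0.12 − 0.8)/(1.3 − 0.8) = 0.3200/0.5000 = 0.6400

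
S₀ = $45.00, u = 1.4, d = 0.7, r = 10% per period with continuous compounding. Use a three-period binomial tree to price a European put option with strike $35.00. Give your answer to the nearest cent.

Risk-neutral probability p = (e^0.1 − 0.7)/(1.4 − 0.7) = 0.4052/0.7000 = 0.5788
Terminal stock prices: S_uuu = 123.5, S_uud = 61.74, S_udd = 30.87, S_ddd = 15.43
Terminal payoffs (K − S): max(-88.48, 0) = 0, max(-26.74, 0) = 0, max(4.13, 0) = 4.13, max(19.57, 0) = 19.57
Node uu (S = 88.2): V_uu = e^(−0.1)·[0.5788·0.0000 + 0.4212·0.0000] = 0.0000
Node ud (S = 44.1): V_ud = e^(−0.1)·[0.5788·0.0000 + 0.4212·4.1300] = 1.5740
Node dd (S = 22.05): V_dd = e^(−0.1)·[0.5788·4.1300 + 0.4212·19.5650] = 9.6193
Node u (S = 63): V_u = e^(−0.1)·[0.5788·0.0000 + 0.4212·1.5740] = 0.5998
Node d (S = 31.5): V_d = e^(−0.1)·[0.5788·1.5740 + 0.4212·9.6193] = 4.4903
Node 0 (S = 45): V_0 = e^(−0.1)·[0.5788·0.5998 + 0.4212·4.4903] = 2.0254

$2.03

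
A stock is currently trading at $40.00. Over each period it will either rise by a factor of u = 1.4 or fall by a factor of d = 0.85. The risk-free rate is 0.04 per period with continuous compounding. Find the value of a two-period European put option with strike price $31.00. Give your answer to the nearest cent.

$0.83

Risk-neutral probability p = (e^0.04 − 0.85)/(1.4 − 0.85) = 0.1908/0.5500 = 0.3469
Terminal stock prices: S_uu = 78.4, S_ud = 47.6, S_dd = 28.9
Terminal payoffs (K − S): max(-47.4, 0) = 0, max(-16.6, 0) = 0, max(2.1, 0) = 2.1
Node u (S = 56): V_u = e^(−0.04)·[0.3469·0.0000 + 0.6531·0.0000] = 0.0000
Node d (S = 34): V_d = e^(−0.04)·[0.3469·0.0000 + 0.6531·2.1000] = 1.3177
Node 0 (S = 40): V_0 = e^(−0.04)·[0.3469·0.0000 + 0.6531·1.3177] = 0.8268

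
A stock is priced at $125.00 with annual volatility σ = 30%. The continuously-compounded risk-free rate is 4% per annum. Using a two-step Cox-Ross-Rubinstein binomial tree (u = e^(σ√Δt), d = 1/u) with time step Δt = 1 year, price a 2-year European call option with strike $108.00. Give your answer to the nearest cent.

CRR parameters: u = e^(σ√Δt) = e^(0.3·√1) = 1.3499, d = 1/u = 0.7408
Per-period rate: rΔt = 0.04·1 = 0.04, so R = e^0.04 = 1.0408
Risk-neutral probability p = (e^0.04 − 0.7408)/(1.3499 − 0.7408) = 0.3000/0.6090 = 0.4926
Terminal stock prices: S_uu = 227.8, S_ud = 125, S_dd = 68.6
Terminal payoffs (S − K): max(119.8, 0) = 119.8, max(17, 0) = 17, max(-39.4, 0) = 0
Node u (S = 168.7): V_u = e^(−0.04)·[0.4926·119.7649 + 0.5074·17.0000] = 64.9671
Node d (S = 92.6): V_d = e^(−0.04)·[0.4926·17.0000 + 0.5074·0.0000] = 8.0453
Node 0 (S = 125): V_0 = e^(−0.04)·[0.4926·64.9671 + 0.5074·8.0453] = 34.6682

$34.67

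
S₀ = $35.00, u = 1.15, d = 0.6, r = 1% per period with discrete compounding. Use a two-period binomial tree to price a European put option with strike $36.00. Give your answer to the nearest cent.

Risk-neutral probability p = (1 + 0.01 − 0.6)/(1.15 − 0.6) = 0.4100/0.5500 = 0.7455
Terminal stock prices: S_uu = 46.29, S_ud = 24.15, S_dd = 12.6
Terminal payoffs (K − S): max(-10.29, 0) = 0, max(11.85, 0) = 11.85, max(23.4, 0) = 23.4
Node u (S = 40.25): V_u = 1/1.01·[0.7455·0.0000 + 0.2545·11.8500] = 2.9865
Node d (S = 21): V_d = 1/1.01·[0.7455·11.8500 + 0.2545·23.4000] = 14.6436
Node 0 (S = 35): V_0 = 1/1.01·[0.7455·2.9865 + 0.2545·14.6436] = 5.8948

$5.89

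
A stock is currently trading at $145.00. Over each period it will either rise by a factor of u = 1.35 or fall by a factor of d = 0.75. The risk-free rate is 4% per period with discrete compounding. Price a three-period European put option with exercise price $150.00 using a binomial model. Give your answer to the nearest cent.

Risk-neutral probability p = (1 + 0.04 − 0.75)/(1.35 − 0.75) = 0.2900/0.6000 = 0.4833
Terminal stock prices: S_uuu = 356.8, S_uud = 198.2, S_udd = 110.1, S_ddd = 61.17
Terminal payoffs (K − S): max(-206.8, 0) = 0, max(-48.2, 0) = 0, max(39.89, 0) = 39.89, max(88.83, 0) = 88.83
Node uu (S = 264.3): V_uu = 1/1.04·[0.4833·0.0000 + 0.5167·0.0000] = 0.0000
Node ud (S = 146.8): V_ud = 1/1.04·[0.4833·0.0000 + 0.5167·39.8906] = 19.8175
Node dd (S = 81.56): V_dd = 1/1.04·[0.4833·39.8906 + 0.5167·88.8281] = 62.6683
Node u (S = 195.8): V_u = 1/1.04·[0.4833·0.0000 + 0.5167·19.8175] = 9.8452
Node d (S = 108.8): V_d = 1/1.04·[0.4833·19.8175 + 0.5167·62.6683] = 40.3433
Node 0 (S = 145): V_0 = 1/1.04·[0.4833·9.8452 + 0.5167·40.3433] = 24.6178

$24.62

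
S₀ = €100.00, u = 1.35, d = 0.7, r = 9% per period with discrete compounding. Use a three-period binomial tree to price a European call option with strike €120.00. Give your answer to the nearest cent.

€23.55

Risk-neutral probability p = (1 + 0.09 − 0.7)/(1.35 − 0.7) = 0.3900/0.6500 = 0.6000
Terminal stock prices: S_uuu = 246, S_uud = 127.6, S_udd = 66.15, S_ddd = 34.3
Terminal payoffs (S − K): max(126, 0) = 126, max(7.575, 0) = 7.575, max(-53.85, 0) = 0, max(-85.7, 0) = 0
Node uu (S = 182.3): V_uu = 1/1.09·[0.6000·126.0375 + 0.4000·7.5750] = 72.1583
Node ud (S = 94.5): V_ud = 1/1.09·[0.6000·7.5750 + 0.4000·0.0000] = 4.1697
Node dd (S = 49): V_dd = 1/1.09·[0.6000·0.0000 + 0.4000·0.0000] = 0.0000
Node u (S = 135): V_u = 1/1.09·[0.6000·72.1583 + 0.4000·4.1697] = 41.2503
Node d (S = 70): V_d = 1/1.09·[0.6000·4.1697 + 0.4000·0.0000] = 2.2953
Node 0 (S = 100): V_0 = 1/1.09·[0.6000·41.2503 + 0.4000·2.2953] = 23.5489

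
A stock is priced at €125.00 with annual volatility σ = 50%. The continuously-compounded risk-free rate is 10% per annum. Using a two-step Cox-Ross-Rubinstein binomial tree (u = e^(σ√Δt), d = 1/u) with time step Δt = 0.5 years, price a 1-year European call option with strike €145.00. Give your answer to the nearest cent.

CRR parameters: u = e^(σ√Δt) = e^(0.5·√0.5) = 1.4241, d = 1/u = 0.7022
Per-period rate: rΔt = 0.1·0.5 = 0.05, so R = e^0.05 = 1.0513
Risk-neutral probability p = (e^0.05 − 0.7022)/(1.4241 − 0.7022) = 0.3491/0.7219 = 0.4835
Terminal stock prices: S_uu = 253.5, S_ud = 125, S_dd = 61.63
Terminal payoffs (S − K): max(108.5, 0) = 108.5, max(-20, 0) = 0, max(-83.37, 0) = 0
Node u (S = 178): V_u = e^(−0.05)·[0.4835·108.5144 + 0.5165·0.0000] = 49.9120
Node d (S = 87.77): V_d = e^(−0.05)·[0.4835·0.0000 + 0.5165·0.0000] = 0.0000
Node 0 (S = 125): V_0 = e^(−0.05)·[0.4835·49.9120 + 0.5165·0.0000] = 22.9574

€22.96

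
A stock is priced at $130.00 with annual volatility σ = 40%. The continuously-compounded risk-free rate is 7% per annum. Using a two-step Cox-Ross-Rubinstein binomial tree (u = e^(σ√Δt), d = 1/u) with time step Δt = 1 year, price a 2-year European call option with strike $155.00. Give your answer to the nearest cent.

$27.99

CRR parameters: u = e^(σ√Δt) = e^(0.4·√1) = 1.4918, d = 1/u = 0.6703
Per-period rate: rΔt = 0.07·1 = 0.07, so R = e^0.07 = 1.0725
Risk-neutral probability p = (e^0.07 − 0.6703)/(1.4918 − 0.6703) = 0.4022/0.8215 = 0.4896
Terminal stock prices: S_uu = 289.3, S_ud = 130, S_dd = 58.41
Terminal payoffs (S − K): max(134.3, 0) = 134.3, max(-25, 0) = 0, max(-96.59, 0) = 0
Node u (S = 193.9): V_u = e^(−0.07)·[0.4896·134.3203 + 0.5104·0.0000] = 61.3141
Node d (S = 87.14): V_d = e^(−0.07)·[0.4896·0.0000 + 0.5104·0.0000] = 0.0000
Node 0 (S = 130): V_0 = e^(−0.07)·[0.4896·61.3141 + 0.5104·0.0000] = 27.9885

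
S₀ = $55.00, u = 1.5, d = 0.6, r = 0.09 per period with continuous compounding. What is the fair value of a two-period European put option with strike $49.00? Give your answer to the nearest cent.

$4.96

Risk-neutral probability p = (e^0.09 − 0.6)/(1.5 − 0.6) = 0.4942/0.9000 = 0.5491
Terminal stock prices: S_uu = 123.8, S_ud = 49.5, S_dd = 19.8
Terminal payoffs (K − S): max(-74.75, 0) = 0, max(-0.5, 0) = 0, max(29.2, 0) = 29.2
Node u (S = 82.5): V_u = e^(−0.09)·[0.5491·0.0000 + 0.4509·0.0000] = 0.0000
Node d (S = 33): V_d = e^(−0.09)·[0.5491·0.0000 + 0.4509·29.2000] = 12.0335
Node 0 (S = 55): V_0 = e^(−0.09)·[0.5491·0.0000 + 0.4509·12.0335] = 4.9591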